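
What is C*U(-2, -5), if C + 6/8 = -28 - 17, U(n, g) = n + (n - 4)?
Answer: 366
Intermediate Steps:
U(n, g) = -4 + 2*n (U(n, g) = n + (-4 + n) = -4 + 2*n)
C = -183/4 (C = -3/4 + (-28 - 17) = -3/4 - 45 = -183/4 ≈ -45.750)
C*U(-2, -5) = -183*(-4 + 2*(-2))/4 = -183*(-4 - 4)/4 = -183/4*(-8) = 366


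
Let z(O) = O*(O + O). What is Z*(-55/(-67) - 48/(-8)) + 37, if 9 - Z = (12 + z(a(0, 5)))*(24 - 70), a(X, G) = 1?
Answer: 300900/67 ≈ 4491.0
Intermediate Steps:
z(O) = 2*O² (z(O) = O*(2*O) = 2*O²)
Z = 653 (Z = 9 - (12 + 2*1²)*(24 - 70) = 9 - (12 + 2*1)*(-46) = 9 - (12 + 2)*(-46) = 9 - 14*(-46) = 9 - 1*(-644) = 9 + 644 = 653)
Z*(-55/(-67) - 48/(-8)) + 37 = 653*(-55/(-67) - 48/(-8)) + 37 = 653*(-55*(-1/67) - 48*(-⅛)) + 37 = 653*(55/67 + 6) + 37 = 653*(457/67) + 37 = 298421/67 + 37 = 300900/67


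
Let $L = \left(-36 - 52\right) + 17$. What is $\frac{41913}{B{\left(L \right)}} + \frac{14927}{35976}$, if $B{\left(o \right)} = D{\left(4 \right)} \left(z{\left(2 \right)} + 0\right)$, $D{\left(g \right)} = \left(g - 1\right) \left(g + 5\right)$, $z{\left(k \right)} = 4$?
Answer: $\frac{4658871}{11992} \approx 388.5$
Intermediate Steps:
$D{\left(g \right)} = \left(-1 + g\right) \left(5 + g\right)$
$L = -71$ ($L = -88 + 17 = -71$)
$B{\left(o \right)} = 108$ ($B{\left(o \right)} = \left(-5 + 4^{2} + 4 \cdot 4\right) \left(4 + 0\right) = \left(-5 + 16 + 16\right) 4 = 27 \cdot 4 = 108$)
$\frac{41913}{B{\left(L \right)}} + \frac{14927}{35976} = \frac{41913}{108} + \frac{14927}{35976} = 41913 \cdot \frac{1}{108} + 14927 \cdot \frac{1}{35976} = \frac{4657}{12} + \frac{14927}{35976} = \frac{4658871}{11992}$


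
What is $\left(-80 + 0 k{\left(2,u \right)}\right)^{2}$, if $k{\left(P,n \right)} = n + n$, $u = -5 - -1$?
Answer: $6400$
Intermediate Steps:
$u = -4$ ($u = -5 + 1 = -4$)
$k{\left(P,n \right)} = 2 n$
$\left(-80 + 0 k{\left(2,u \right)}\right)^{2} = \left(-80 + 0 \cdot 2 \left(-4\right)\right)^{2} = \left(-80 + 0 \left(-8\right)\right)^{2} = \left(-80 + 0\right)^{2} = \left(-80\right)^{2} = 6400$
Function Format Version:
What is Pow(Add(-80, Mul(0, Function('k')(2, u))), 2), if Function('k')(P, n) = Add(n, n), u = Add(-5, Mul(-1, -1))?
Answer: 6400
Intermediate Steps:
u = -4 (u = Add(-5, 1) = -4)
Function('k')(P, n) = Mul(2, n)
Pow(Add(-80, Mul(0, Function('k')(2, u))), 2) = Pow(Add(-80, Mul(0, Mul(2, -4))), 2) = Pow(Add(-80, Mul(0, -8)), 2) = Pow(Add(-80, 0), 2) = Pow(-80, 2) = 6400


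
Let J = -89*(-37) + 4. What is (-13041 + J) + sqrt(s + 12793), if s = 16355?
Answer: -9744 + 2*sqrt(7287) ≈ -9573.3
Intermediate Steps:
J = 3297 (J = 3293 + 4 = 3297)
(-13041 + J) + sqrt(s + 12793) = (-13041 + 3297) + sqrt(16355 + 12793) = -9744 + sqrt(29148) = -9744 + 2*sqrt(7287)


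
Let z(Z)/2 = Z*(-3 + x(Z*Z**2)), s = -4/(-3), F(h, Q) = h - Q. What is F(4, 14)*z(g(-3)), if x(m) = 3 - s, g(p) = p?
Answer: -80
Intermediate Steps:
s = 4/3 (s = -4*(-1/3) = 4/3 ≈ 1.3333)
x(m) = 5/3 (x(m) = 3 - 1*4/3 = 3 - 4/3 = 5/3)
z(Z) = -8*Z/3 (z(Z) = 2*(Z*(-3 + 5/3)) = 2*(Z*(-4/3)) = 2*(-4*Z/3) = -8*Z/3)
F(4, 14)*z(g(-3)) = (4 - 1*14)*(-8/3*(-3)) = (4 - 14)*8 = -10*8 = -80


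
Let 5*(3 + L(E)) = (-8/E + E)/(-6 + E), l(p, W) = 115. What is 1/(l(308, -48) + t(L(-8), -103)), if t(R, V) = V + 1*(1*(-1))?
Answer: 1/11 ≈ 0.090909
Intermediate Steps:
L(E) = -3 + (E - 8/E)/(5*(-6 + E)) (L(E) = -3 + ((-8/E + E)/(-6 + E))/5 = -3 + ((E - 8/E)/(-6 + E))/5 = -3 + (E - 8/E)/(5*(-6 + E)))
t(R, V) = -1 + V (t(R, V) = V + 1*(-1) = V - 1 = -1 + V)
1/(l(308, -48) + t(L(-8), -103)) = 1/(115 + (-1 - 103)) = 1/(115 - 104) = 1/11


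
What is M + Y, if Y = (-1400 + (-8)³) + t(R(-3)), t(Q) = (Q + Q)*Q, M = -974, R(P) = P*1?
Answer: -2868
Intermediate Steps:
R(P) = P
t(Q) = 2*Q² (t(Q) = (2*Q)*Q = 2*Q²)
Y = -1894 (Y = (-1400 + (-8)³) + 2*(-3)² = (-1400 - 512) + 2*9 = -1912 + 18 = -1894)
M + Y = -974 - 1894 = -2868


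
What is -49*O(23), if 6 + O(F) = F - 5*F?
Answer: 4802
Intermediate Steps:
O(F) = -6 - 4*F (O(F) = -6 + (F - 5*F) = -6 - 4*F)
-49*O(23) = -49*(-6 - 4*23) = -49*(-6 - 92) = -49*(-98) = 4802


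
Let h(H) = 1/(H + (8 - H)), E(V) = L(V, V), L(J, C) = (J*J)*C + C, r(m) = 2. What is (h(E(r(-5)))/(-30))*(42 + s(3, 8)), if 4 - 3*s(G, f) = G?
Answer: -127/720 ≈ -0.17639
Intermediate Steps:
s(G, f) = 4/3 - G/3
L(J, C) = C + C*J² (L(J, C) = J²*C + C = C*J² + C = C + C*J²)
E(V) = V*(1 + V²)
h(H) = ⅛ (h(H) = 1/8 = ⅛)
(h(E(r(-5)))/(-30))*(42 + s(3, 8)) = ((⅛)/(-30))*(42 + (4/3 - ⅓*3)) = ((⅛)*(-1/30))*(42 + (4/3 - 1)) = -(42 + ⅓)/240 = -1/240*127/3 = -127/720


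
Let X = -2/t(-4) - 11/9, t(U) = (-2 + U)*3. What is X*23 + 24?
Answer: -14/9 ≈ -1.5556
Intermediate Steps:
t(U) = -6 + 3*U
X = -10/9 (X = -2/(-6 + 3*(-4)) - 11/9 = -2/(-6 - 12) - 11*1/9 = -2/(-18) - 11/9 = -2*(-1/18) - 11/9 = 1/9 - 11/9 = -10/9 ≈ -1.1111)
X*23 + 24 = -10/9*23 + 24 = -230/9 + 24 = -14/9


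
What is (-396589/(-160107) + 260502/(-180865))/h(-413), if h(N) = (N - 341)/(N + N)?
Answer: 12398621693423/10917072713235 ≈ 1.1357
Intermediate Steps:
h(N) = (-341 + N)/(2*N) (h(N) = (-341 + N)/((2*N)) = (-341 + N)*(1/(2*N)) = (-341 + N)/(2*N))
(-396589/(-160107) + 260502/(-180865))/h(-413) = (-396589/(-160107) + 260502/(-180865))/(((½)*(-341 - 413)/(-413))) = (-396589*(-1/160107) + 260502*(-1/180865))/(((½)*(-1/413)*(-754))) = (396589/160107 - 260502/180865)/(377/413) = (30020875771/28957752555)*(413/377) = 12398621693423/10917072713235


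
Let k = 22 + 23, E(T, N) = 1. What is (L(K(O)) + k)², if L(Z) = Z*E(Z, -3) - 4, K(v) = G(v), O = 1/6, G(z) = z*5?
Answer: 63001/36 ≈ 1750.0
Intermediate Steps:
G(z) = 5*z
O = ⅙ ≈ 0.16667
k = 45
K(v) = 5*v
L(Z) = -4 + Z (L(Z) = Z*1 - 4 = Z - 4 = -4 + Z)
(L(K(O)) + k)² = ((-4 + 5*(⅙)) + 45)² = ((-4 + ⅚) + 45)² = (-19/6 + 45)² = (251/6)² = 63001/36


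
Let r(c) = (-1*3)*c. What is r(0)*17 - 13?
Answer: -13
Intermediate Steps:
r(c) = -3*c
r(0)*17 - 13 = -3*0*17 - 13 = 0*17 - 13 = 0 - 13 = -13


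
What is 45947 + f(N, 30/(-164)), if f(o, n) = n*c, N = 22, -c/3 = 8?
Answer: 1884007/41 ≈ 45951.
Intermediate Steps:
c = -24 (c = -3*8 = -24)
f(o, n) = -24*n (f(o, n) = n*(-24) = -24*n)
45947 + f(N, 30/(-164)) = 45947 - 720/(-164) = 45947 - 720*(-1)/164 = 45947 - 24*(-15/82) = 45947 + 180/41 = 1884007/41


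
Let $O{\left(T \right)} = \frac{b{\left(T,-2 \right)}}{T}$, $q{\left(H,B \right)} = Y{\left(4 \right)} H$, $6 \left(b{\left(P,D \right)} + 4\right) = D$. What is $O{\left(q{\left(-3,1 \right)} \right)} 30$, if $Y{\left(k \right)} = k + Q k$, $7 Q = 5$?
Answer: $\frac{455}{72} \approx 6.3194$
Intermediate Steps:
$Q = \frac{5}{7}$ ($Q = \frac{1}{7} \cdot 5 = \frac{5}{7} \approx 0.71429$)
$b{\left(P,D \right)} = -4 + \frac{D}{6}$
$Y{\left(k \right)} = \frac{12 k}{7}$ ($Y{\left(k \right)} = k + \frac{5 k}{7} = \frac{12 k}{7}$)
$q{\left(H,B \right)} = \frac{48 H}{7}$ ($q{\left(H,B \right)} = \frac{12}{7} \cdot 4 H = \frac{48 H}{7}$)
$O{\left(T \right)} = - \frac{13}{3 T}$ ($O{\left(T \right)} = \frac{-4 + \frac{1}{6} \left(-2\right)}{T} = \frac{-4 - \frac{1}{3}}{T} = - \frac{13}{3 T}$)
$O{\left(q{\left(-3,1 \right)} \right)} 30 = - \frac{13}{3 \cdot \frac{48}{7} \left(-3\right)} 30 = - \frac{13}{3 \left(- \frac{144}{7}\right)} 30 = \left(- \frac{13}{3}\right) \left(- \frac{7}{144}\right) 30 = \frac{91}{432} \cdot 30 = \frac{455}{72}$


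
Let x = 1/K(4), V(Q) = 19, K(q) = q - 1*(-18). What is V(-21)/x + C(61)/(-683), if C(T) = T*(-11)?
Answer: 286165/683 ≈ 418.98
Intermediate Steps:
K(q) = 18 + q (K(q) = q + 18 = 18 + q)
C(T) = -11*T
x = 1/22 (x = 1/(18 + 4) = 1/22 ≈ 0.045455)
V(-21)/x + C(61)/(-683) = 19/(1/22) - 11*61/(-683) = 19*22 - 671*(-1/683) = 418 + 671/683 = 286165/683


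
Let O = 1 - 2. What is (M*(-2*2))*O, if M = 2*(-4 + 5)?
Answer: 8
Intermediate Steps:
M = 2 (M = 2*1 = 2)
O = -1
(M*(-2*2))*O = (2*(-2*2))*(-1) = (2*(-4))*(-1) = -8*(-1) = 8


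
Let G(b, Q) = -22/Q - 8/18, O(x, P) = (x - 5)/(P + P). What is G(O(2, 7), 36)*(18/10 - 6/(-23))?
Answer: -1501/690 ≈ -2.1754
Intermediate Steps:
O(x, P) = (-5 + x)/(2*P) (O(x, P) = (-5 + x)/((2*P)) = (-5 + x)*(1/(2*P)) = (-5 + x)/(2*P))
G(b, Q) = -4/9 - 22/Q (G(b, Q) = -22/Q - 8*1/18 = -22/Q - 4/9 = -4/9 - 22/Q)
G(O(2, 7), 36)*(18/10 - 6/(-23)) = (-4/9 - 22/36)*(18/10 - 6/(-23)) = (-4/9 - 22*1/36)*(18*(⅒) - 6*(-1/23)) = (-4/9 - 11/18)*(9/5 + 6/23) = -19/18*237/115 = -1501/690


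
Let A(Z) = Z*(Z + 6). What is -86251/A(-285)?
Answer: -86251/79515 ≈ -1.0847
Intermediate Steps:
A(Z) = Z*(6 + Z)
-86251/A(-285) = -86251*(-1/(285*(6 - 285))) = -86251/((-285*(-279))) = -86251/79515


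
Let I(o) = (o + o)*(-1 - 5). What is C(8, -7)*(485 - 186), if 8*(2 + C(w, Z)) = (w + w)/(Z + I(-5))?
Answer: -31096/53 ≈ -586.72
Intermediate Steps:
I(o) = -12*o (I(o) = (2*o)*(-6) = -12*o)
C(w, Z) = -2 + w/(4*(60 + Z)) (C(w, Z) = -2 + ((w + w)/(Z - 12*(-5)))/8 = -2 + ((2*w)/(Z + 60))/8 = -2 + ((2*w)/(60 + Z))/8 = -2 + (2*w/(60 + Z))/8 = -2 + w/(4*(60 + Z)))
C(8, -7)*(485 - 186) = ((-480 + 8 - 8*(-7))/(4*(60 - 7)))*(485 - 186) = ((¼)*(-480 + 8 + 56)/53)*299 = ((¼)*(1/53)*(-416))*299 = -104/53*299 = -31096/53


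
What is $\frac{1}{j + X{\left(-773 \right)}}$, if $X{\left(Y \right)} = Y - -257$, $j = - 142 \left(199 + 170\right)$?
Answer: $- \frac{1}{52914} \approx -1.8899 \cdot 10^{-5}$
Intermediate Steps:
$j = -52398$ ($j = \left(-142\right) 369 = -52398$)
$X{\left(Y \right)} = 257 + Y$ ($X{\left(Y \right)} = Y + 257 = 257 + Y$)
$\frac{1}{j + X{\left(-773 \right)}} = \frac{1}{-52398 + \left(257 - 773\right)} = \frac{1}{-52398 - 516} = \frac{1}{-52914} = - \frac{1}{52914}$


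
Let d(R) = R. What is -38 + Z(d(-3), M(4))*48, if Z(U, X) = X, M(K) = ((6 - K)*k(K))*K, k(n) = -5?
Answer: -1958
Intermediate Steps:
M(K) = K*(-30 + 5*K) (M(K) = ((6 - K)*(-5))*K = (-30 + 5*K)*K = K*(-30 + 5*K))
-38 + Z(d(-3), M(4))*48 = -38 + (5*4*(-6 + 4))*48 = -38 + (5*4*(-2))*48 = -38 - 40*48 = -38 - 1920 = -1958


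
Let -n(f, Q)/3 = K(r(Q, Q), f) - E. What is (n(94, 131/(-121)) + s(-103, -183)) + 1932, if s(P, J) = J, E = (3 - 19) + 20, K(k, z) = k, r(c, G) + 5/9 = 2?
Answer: 5270/3 ≈ 1756.7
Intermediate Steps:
r(c, G) = 13/9 (r(c, G) = -5/9 + 2 = 13/9)
E = 4 (E = -16 + 20 = 4)
n(f, Q) = 23/3 (n(f, Q) = -3*(13/9 - 1*4) = -3*(13/9 - 4) = -3*(-23/9) = 23/3)
(n(94, 131/(-121)) + s(-103, -183)) + 1932 = (23/3 - 183) + 1932 = -526/3 + 1932 = 5270/3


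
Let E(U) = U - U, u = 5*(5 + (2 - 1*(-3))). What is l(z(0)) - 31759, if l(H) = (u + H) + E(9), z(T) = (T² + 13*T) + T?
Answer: -31709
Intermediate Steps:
u = 50 (u = 5*(5 + (2 + 3)) = 5*(5 + 5) = 5*10 = 50)
z(T) = T² + 14*T
E(U) = 0
l(H) = 50 + H (l(H) = (50 + H) + 0 = 50 + H)
l(z(0)) - 31759 = (50 + 0*(14 + 0)) - 31759 = (50 + 0*14) - 31759 = (50 + 0) - 31759 = 50 - 31759 = -31709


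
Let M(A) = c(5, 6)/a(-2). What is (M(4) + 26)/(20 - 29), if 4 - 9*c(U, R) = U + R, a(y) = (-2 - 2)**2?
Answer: -3737/1296 ≈ -2.8835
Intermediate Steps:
a(y) = 16 (a(y) = (-4)**2 = 16)
c(U, R) = 4/9 - R/9 - U/9 (c(U, R) = 4/9 - (U + R)/9 = 4/9 - (R + U)/9 = 4/9 + (-R/9 - U/9) = 4/9 - R/9 - U/9)
M(A) = -7/144 (M(A) = (4/9 - 1/9*6 - 1/9*5)/16 = (4/9 - 2/3 - 5/9)*(1/16) = -7/9*1/16 = -7/144)
(M(4) + 26)/(20 - 29) = (-7/144 + 26)/(20 - 29) = (3737/144)/(-9) = (3737/144)*(-1/9) = -3737/1296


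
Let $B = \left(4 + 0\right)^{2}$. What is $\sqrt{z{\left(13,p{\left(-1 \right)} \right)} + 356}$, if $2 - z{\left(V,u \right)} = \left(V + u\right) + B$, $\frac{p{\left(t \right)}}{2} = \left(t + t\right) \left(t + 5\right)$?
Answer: $\sqrt{345} \approx 18.574$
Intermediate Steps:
$B = 16$ ($B = 4^{2} = 16$)
$p{\left(t \right)} = 4 t \left(5 + t\right)$ ($p{\left(t \right)} = 2 \left(t + t\right) \left(t + 5\right) = 2 \cdot 2 t \left(5 + t\right) = 4 t \left(5 + t\right)$)
$z{\left(V,u \right)} = -14 - V - u$ ($z{\left(V,u \right)} = 2 - \left(\left(V + u\right) + 16\right) = 2 - \left(16 + V + u\right) = -14 - V - u$)
$\sqrt{z{\left(13,p{\left(-1 \right)} \right)} + 356} = \sqrt{\left(-14 - 13 - 4 \left(-1\right) \left(5 - 1\right)\right) + 356} = \sqrt{\left(-14 - 13 - 4 \left(-1\right) 4\right) + 356} = \sqrt{\left(-14 - 13 - -16\right) + 356} = \sqrt{\left(-14 - 13 + 16\right) + 356} = \sqrt{-11 + 356} = \sqrt{345}$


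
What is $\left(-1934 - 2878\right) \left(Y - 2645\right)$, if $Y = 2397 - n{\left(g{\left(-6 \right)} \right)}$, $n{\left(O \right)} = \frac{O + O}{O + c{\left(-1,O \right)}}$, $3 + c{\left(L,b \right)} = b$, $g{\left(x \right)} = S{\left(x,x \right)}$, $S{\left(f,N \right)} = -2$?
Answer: $\frac{8372880}{7} \approx 1.1961 \cdot 10^{6}$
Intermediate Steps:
$g{\left(x \right)} = -2$
$c{\left(L,b \right)} = -3 + b$
$n{\left(O \right)} = \frac{2 O}{-3 + 2 O}$ ($n{\left(O \right)} = \frac{O + O}{O + \left(-3 + O\right)} = \frac{2 O}{-3 + 2 O}$)
$Y = \frac{16775}{7}$ ($Y = 2397 - 2 \left(-2\right) \frac{1}{-3 + 2 \left(-2\right)} = 2397 - 2 \left(-2\right) \frac{1}{-3 - 4} = 2397 - 2 \left(-2\right) \frac{1}{-7} = 2397 - 2 \left(-2\right) \left(- \frac{1}{7}\right) = 2397 - \frac{4}{7} = \frac{16775}{7} \approx 2396.4$)
$\left(-1934 - 2878\right) \left(Y - 2645\right) = \left(-1934 - 2878\right) \left(\frac{16775}{7} - 2645\right) = \left(-4812\right) \left(- \frac{1740}{7}\right) = \frac{8372880}{7}$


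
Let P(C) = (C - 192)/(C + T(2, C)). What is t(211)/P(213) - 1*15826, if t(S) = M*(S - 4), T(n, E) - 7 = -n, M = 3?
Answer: -65656/7 ≈ -9379.4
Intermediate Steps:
T(n, E) = 7 - n
P(C) = (-192 + C)/(5 + C) (P(C) = (C - 192)/(C + (7 - 1*2)) = (-192 + C)/(C + (7 - 2)) = (-192 + C)/(C + 5) = (-192 + C)/(5 + C))
t(S) = -12 + 3*S (t(S) = 3*(S - 4) = 3*(-4 + S) = -12 + 3*S)
t(211)/P(213) - 1*15826 = (-12 + 3*211)/(((-192 + 213)/(5 + 213))) - 1*15826 = (-12 + 633)/((21/218)) - 15826 = 621/(((1/218)*21)) - 15826 = 621/(21/218) - 15826 = 621*(218/21) - 15826 = 45126/7 - 15826 = -65656/7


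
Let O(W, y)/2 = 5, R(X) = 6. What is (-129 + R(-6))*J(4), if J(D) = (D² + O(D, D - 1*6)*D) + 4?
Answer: -7380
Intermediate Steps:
O(W, y) = 10 (O(W, y) = 2*5 = 10)
J(D) = 4 + D² + 10*D (J(D) = (D² + 10*D) + 4 = 4 + D² + 10*D)
(-129 + R(-6))*J(4) = (-129 + 6)*(4 + 4² + 10*4) = -123*(4 + 16 + 40) = -123*60 = -7380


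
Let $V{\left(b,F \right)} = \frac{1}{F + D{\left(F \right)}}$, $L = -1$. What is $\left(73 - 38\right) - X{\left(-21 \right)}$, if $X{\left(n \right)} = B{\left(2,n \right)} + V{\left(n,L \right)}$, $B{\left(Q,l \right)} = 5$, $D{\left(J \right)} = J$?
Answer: $\frac{61}{2} \approx 30.5$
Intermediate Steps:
$V{\left(b,F \right)} = \frac{1}{2 F}$ ($V{\left(b,F \right)} = \frac{1}{F + F} = \frac{1}{2 F}$)
$X{\left(n \right)} = \frac{9}{2}$ ($X{\left(n \right)} = 5 + \frac{1}{2 \left(-1\right)} = 5 + \frac{1}{2} \left(-1\right) = 5 - \frac{1}{2} = \frac{9}{2}$)
$\left(73 - 38\right) - X{\left(-21 \right)} = \left(73 - 38\right) - \frac{9}{2} = 35 - \frac{9}{2} = \frac{61}{2}$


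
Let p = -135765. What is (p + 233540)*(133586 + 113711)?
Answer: 24179464175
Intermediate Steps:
(p + 233540)*(133586 + 113711) = (-135765 + 233540)*(133586 + 113711) = 97775*247297 = 24179464175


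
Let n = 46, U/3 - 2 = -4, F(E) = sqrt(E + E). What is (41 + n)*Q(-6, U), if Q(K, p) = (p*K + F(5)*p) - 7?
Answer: 2523 - 522*sqrt(10) ≈ 872.29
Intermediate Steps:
F(E) = sqrt(2)*sqrt(E) (F(E) = sqrt(2*E) = sqrt(2)*sqrt(E))
U = -6 (U = 6 + 3*(-4) = 6 - 12 = -6)
Q(K, p) = -7 + K*p + p*sqrt(10) (Q(K, p) = (p*K + (sqrt(2)*sqrt(5))*p) - 7 = (K*p + sqrt(10)*p) - 7 = (K*p + p*sqrt(10)) - 7 = -7 + K*p + p*sqrt(10))
(41 + n)*Q(-6, U) = (41 + 46)*(-7 - 6*(-6) - 6*sqrt(10)) = 87*(-7 + 36 - 6*sqrt(10)) = 87*(29 - 6*sqrt(10)) = 2523 - 522*sqrt(10)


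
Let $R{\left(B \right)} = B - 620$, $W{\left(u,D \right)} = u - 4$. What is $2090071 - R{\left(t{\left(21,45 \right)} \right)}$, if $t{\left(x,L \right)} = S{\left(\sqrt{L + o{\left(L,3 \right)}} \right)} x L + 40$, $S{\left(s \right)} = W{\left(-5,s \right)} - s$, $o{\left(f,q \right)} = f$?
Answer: $2099156 + 2835 \sqrt{10} \approx 2.1081 \cdot 10^{6}$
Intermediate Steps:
$W{\left(u,D \right)} = -4 + u$
$S{\left(s \right)} = -9 - s$ ($S{\left(s \right)} = \left(-4 - 5\right) - s = -9 - s$)
$t{\left(x,L \right)} = 40 + L x \left(-9 - \sqrt{2} \sqrt{L}\right)$ ($t{\left(x,L \right)} = \left(-9 - \sqrt{L + L}\right) x L + 40 = \left(-9 - \sqrt{2 L}\right) x L + 40 = \left(-9 - \sqrt{2} \sqrt{L}\right) x L + 40 = x \left(-9 - \sqrt{2} \sqrt{L}\right) L + 40 = L x \left(-9 - \sqrt{2} \sqrt{L}\right) + 40 = 40 + L x \left(-9 - \sqrt{2} \sqrt{L}\right)$)
$R{\left(B \right)} = -620 + B$
$2090071 - R{\left(t{\left(21,45 \right)} \right)} = 2090071 - \left(-620 + \left(40 - 45 \cdot 21 \left(9 + \sqrt{2} \sqrt{45}\right)\right)\right) = 2090071 - \left(-620 + \left(40 - 45 \cdot 21 \left(9 + \sqrt{2} \cdot 3 \sqrt{5}\right)\right)\right) = 2090071 - \left(-620 + \left(40 - 45 \cdot 21 \left(9 + 3 \sqrt{10}\right)\right)\right) = 2090071 - \left(-620 + \left(40 - \left(8505 + 2835 \sqrt{10}\right)\right)\right) = 2090071 - \left(-620 - \left(8465 + 2835 \sqrt{10}\right)\right) = 2090071 - \left(-9085 - 2835 \sqrt{10}\right) = 2090071 + \left(9085 + 2835 \sqrt{10}\right) = 2099156 + 2835 \sqrt{10}$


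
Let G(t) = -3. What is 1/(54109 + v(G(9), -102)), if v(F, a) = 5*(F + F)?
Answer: 1/54079 ≈ 1.8491e-5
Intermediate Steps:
v(F, a) = 10*F (v(F, a) = 5*(2*F) = 10*F)
1/(54109 + v(G(9), -102)) = 1/(54109 + 10*(-3)) = 1/(54109 - 30) = 1/54079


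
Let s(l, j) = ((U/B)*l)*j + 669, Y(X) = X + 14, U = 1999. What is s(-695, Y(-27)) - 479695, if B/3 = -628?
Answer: -920545949/1884 ≈ -4.8861e+5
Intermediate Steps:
B = -1884 (B = 3*(-628) = -1884)
Y(X) = 14 + X
s(l, j) = 669 - 1999*j*l/1884 (s(l, j) = ((1999/(-1884))*l)*j + 669 = ((1999*(-1/1884))*l)*j + 669 = (-1999*l/1884)*j + 669 = -1999*j*l/1884 + 669 = 669 - 1999*j*l/1884)
s(-695, Y(-27)) - 479695 = (669 - 1999/1884*(14 - 27)*(-695)) - 479695 = (669 - 1999/1884*(-13)*(-695)) - 479695 = (669 - 18060965/1884) - 479695 = -16800569/1884 - 479695 = -920545949/1884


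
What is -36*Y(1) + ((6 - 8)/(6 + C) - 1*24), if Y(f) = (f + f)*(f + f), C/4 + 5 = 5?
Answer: -505/3 ≈ -168.33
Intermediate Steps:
C = 0 (C = -20 + 4*5 = -20 + 20 = 0)
Y(f) = 4*f² (Y(f) = (2*f)*(2*f) = 4*f²)
-36*Y(1) + ((6 - 8)/(6 + C) - 1*24) = -144*1² + ((6 - 8)/(6 + 0) - 1*24) = -144 + (-2/6 - 24) = -36*4 + (-2*⅙ - 24) = -144 + (-⅓ - 24) = -144 - 73/3 = -505/3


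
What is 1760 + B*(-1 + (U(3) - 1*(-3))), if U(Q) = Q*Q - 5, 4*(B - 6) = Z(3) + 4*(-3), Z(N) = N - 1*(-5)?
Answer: 1790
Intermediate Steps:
Z(N) = 5 + N (Z(N) = N + 5 = 5 + N)
B = 5 (B = 6 + ((5 + 3) + 4*(-3))/4 = 6 + (8 - 12)/4 = 6 + (¼)*(-4) = 6 - 1 = 5)
U(Q) = -5 + Q² (U(Q) = Q² - 5 = -5 + Q²)
1760 + B*(-1 + (U(3) - 1*(-3))) = 1760 + 5*(-1 + ((-5 + 3²) - 1*(-3))) = 1760 + 5*(-1 + ((-5 + 9) + 3)) = 1760 + 5*(-1 + (4 + 3)) = 1760 + 5*(-1 + 7) = 1760 + 5*6 = 1760 + 30 = 1790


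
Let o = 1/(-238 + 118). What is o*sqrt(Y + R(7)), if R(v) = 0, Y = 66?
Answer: -sqrt(66)/120 ≈ -0.067700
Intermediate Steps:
o = -1/120 (o = 1/(-120) = -1/120 ≈ -0.0083333)
o*sqrt(Y + R(7)) = -sqrt(66 + 0)/120 = -sqrt(66)/120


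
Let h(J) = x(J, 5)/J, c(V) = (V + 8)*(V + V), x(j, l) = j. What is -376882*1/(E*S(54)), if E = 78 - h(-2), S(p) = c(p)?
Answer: -17131/23436 ≈ -0.73097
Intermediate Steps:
c(V) = 2*V*(8 + V) (c(V) = (8 + V)*(2*V) = 2*V*(8 + V))
S(p) = 2*p*(8 + p)
h(J) = 1 (h(J) = J/J = 1)
E = 77 (E = 78 - 1*1 = 78 - 1 = 77)
-376882*1/(E*S(54)) = -376882*1/(8316*(8 + 54)) = -376882/(77*(2*54*62)) = -376882/(77*6696) = -376882/515592 = -376882*1/515592 = -17131/23436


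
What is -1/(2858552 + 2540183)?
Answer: -1/5398735 ≈ -1.8523e-7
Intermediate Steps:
-1/(2858552 + 2540183) = -1/5398735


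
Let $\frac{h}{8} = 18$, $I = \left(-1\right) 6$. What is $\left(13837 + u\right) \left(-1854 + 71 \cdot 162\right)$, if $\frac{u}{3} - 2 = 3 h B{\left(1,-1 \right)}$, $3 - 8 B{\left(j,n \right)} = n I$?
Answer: $128868336$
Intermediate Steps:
$I = -6$
$h = 144$ ($h = 8 \cdot 18 = 144$)
$B{\left(j,n \right)} = \frac{3}{8} + \frac{3 n}{4}$ ($B{\left(j,n \right)} = \frac{3}{8} - \frac{n \left(-6\right)}{8} = \frac{3}{8} - \frac{\left(-6\right) n}{8} = \frac{3}{8} + \frac{3 n}{4}$)
$u = -480$ ($u = 6 + 3 \cdot 3 \cdot 144 \left(\frac{3}{8} + \frac{3}{4} \left(-1\right)\right) = 6 + 3 \cdot 432 \left(\frac{3}{8} - \frac{3}{4}\right) = 6 + 3 \cdot 432 \left(- \frac{3}{8}\right) = 6 + 3 \left(-162\right) = 6 - 486 = -480$)
$\left(13837 + u\right) \left(-1854 + 71 \cdot 162\right) = \left(13837 - 480\right) \left(-1854 + 71 \cdot 162\right) = 13357 \left(-1854 + 11502\right) = 13357 \cdot 9648 = 128868336$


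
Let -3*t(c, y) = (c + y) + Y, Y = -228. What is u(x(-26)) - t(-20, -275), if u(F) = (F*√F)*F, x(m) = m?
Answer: -523/3 + 676*I*√26 ≈ -174.33 + 3446.9*I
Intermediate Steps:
t(c, y) = 76 - c/3 - y/3 (t(c, y) = -((c + y) - 228)/3 = -(-228 + c + y)/3 = 76 - c/3 - y/3)
u(F) = F^(5/2) (u(F) = F^(3/2)*F = F^(5/2))
u(x(-26)) - t(-20, -275) = (-26)^(5/2) - (76 - ⅓*(-20) - ⅓*(-275)) = 676*I*√26 - (76 + 20/3 + 275/3) = 676*I*√26 - 1*523/3 = 676*I*√26 - 523/3 = -523/3 + 676*I*√26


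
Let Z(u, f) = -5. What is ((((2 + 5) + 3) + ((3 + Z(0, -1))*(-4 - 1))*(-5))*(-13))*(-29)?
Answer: -15080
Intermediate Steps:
((((2 + 5) + 3) + ((3 + Z(0, -1))*(-4 - 1))*(-5))*(-13))*(-29) = ((((2 + 5) + 3) + ((3 - 5)*(-4 - 1))*(-5))*(-13))*(-29) = (((7 + 3) - 2*(-5)*(-5))*(-13))*(-29) = ((10 + 10*(-5))*(-13))*(-29) = ((10 - 50)*(-13))*(-29) = -40*(-13)*(-29) = 520*(-29) = -15080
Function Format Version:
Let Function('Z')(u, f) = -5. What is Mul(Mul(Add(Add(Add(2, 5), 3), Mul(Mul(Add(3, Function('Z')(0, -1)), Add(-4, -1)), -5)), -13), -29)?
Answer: -15080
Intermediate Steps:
Mul(Mul(Add(Add(Add(2, 5), 3), Mul(Mul(Add(3, Function('Z')(0, -1)), Add(-4, -1)), -5)), -13), -29) = Mul(Mul(Add(Add(Add(2, 5), 3), Mul(Mul(Add(3, -5), Add(-4, -1)), -5)), -13), -29) = Mul(Mul(Add(Add(7, 3), Mul(Mul(-2, -5), -5)), -13), -29) = Mul(Mul(Add(10, Mul(10, -5)), -13), -29) = Mul(Mul(Add(10, -50), -13), -29) = Mul(Mul(-40, -13), -29) = Mul(520, -29) = -15080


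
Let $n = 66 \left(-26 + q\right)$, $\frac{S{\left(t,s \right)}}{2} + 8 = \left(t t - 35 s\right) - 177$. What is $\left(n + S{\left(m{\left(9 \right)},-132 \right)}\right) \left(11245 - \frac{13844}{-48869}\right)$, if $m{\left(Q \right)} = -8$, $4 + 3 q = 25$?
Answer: $\frac{4255682280256}{48869} \approx 8.7084 \cdot 10^{7}$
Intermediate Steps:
$q = 7$ ($q = - \frac{4}{3} + \frac{1}{3} \cdot 25 = - \frac{4}{3} + \frac{25}{3} = 7$)
$S{\left(t,s \right)} = -370 - 70 s + 2 t^{2}$ ($S{\left(t,s \right)} = -16 + 2 \left(\left(t t - 35 s\right) - 177\right) = -16 + 2 \left(\left(t^{2} - 35 s\right) - 177\right) = -16 + 2 \left(-177 + t^{2} - 35 s\right) = -16 - \left(354 - 2 t^{2} + 70 s\right) = -370 - 70 s + 2 t^{2}$)
$n = -1254$ ($n = 66 \left(-26 + 7\right) = 66 \left(-19\right) = -1254$)
$\left(n + S{\left(m{\left(9 \right)},-132 \right)}\right) \left(11245 - \frac{13844}{-48869}\right) = \left(-1254 - \left(-8870 - 128\right)\right) \left(11245 - \frac{13844}{-48869}\right) = \left(-1254 + \left(-370 + 9240 + 2 \cdot 64\right)\right) \left(11245 - - \frac{13844}{48869}\right) = \left(-1254 + \left(-370 + 9240 + 128\right)\right) \left(11245 + \frac{13844}{48869}\right) = \left(-1254 + 8998\right) \frac{549545749}{48869} = 7744 \cdot \frac{549545749}{48869} = \frac{4255682280256}{48869}$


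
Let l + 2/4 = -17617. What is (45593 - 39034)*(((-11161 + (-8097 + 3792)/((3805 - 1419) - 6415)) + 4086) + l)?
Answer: -435000652415/2686 ≈ -1.6195e+8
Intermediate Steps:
l = -35235/2 (l = -1/2 - 17617 = -35235/2 ≈ -17618.)
(45593 - 39034)*(((-11161 + (-8097 + 3792)/((3805 - 1419) - 6415)) + 4086) + l) = (45593 - 39034)*(((-11161 + (-8097 + 3792)/((3805 - 1419) - 6415)) + 4086) - 35235/2) = 6559*(((-11161 - 4305/(2386 - 6415)) + 4086) - 35235/2) = 6559*(((-11161 - 4305/(-4029)) + 4086) - 35235/2) = 6559*(((-11161 - 4305*(-1/4029)) + 4086) - 35235/2) = 6559*(((-11161 + 1435/1343) + 4086) - 35235/2) = 6559*((-14987788/1343 + 4086) - 35235/2) = 6559*(-9500290/1343 - 35235/2) = 6559*(-66321185/2686) = -435000652415/2686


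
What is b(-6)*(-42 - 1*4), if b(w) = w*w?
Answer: -1656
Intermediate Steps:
b(w) = w**2
b(-6)*(-42 - 1*4) = (-6)**2*(-42 - 1*4) = 36*(-42 - 4) = 36*(-46) = -1656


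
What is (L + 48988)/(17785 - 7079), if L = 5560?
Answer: 27274/5353 ≈ 5.0951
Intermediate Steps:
(L + 48988)/(17785 - 7079) = (5560 + 48988)/(17785 - 7079) = 54548/10706 = 54548*(1/10706) = 27274/5353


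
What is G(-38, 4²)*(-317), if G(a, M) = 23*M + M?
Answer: -121728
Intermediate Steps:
G(a, M) = 24*M
G(-38, 4²)*(-317) = (24*4²)*(-317) = (24*16)*(-317) = 384*(-317) = -121728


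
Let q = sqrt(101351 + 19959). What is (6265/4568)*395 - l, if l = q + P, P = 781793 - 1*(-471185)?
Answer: -5721128829/4568 - sqrt(121310) ≈ -1.2528e+6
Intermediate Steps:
P = 1252978 (P = 781793 + 471185 = 1252978)
q = sqrt(121310) ≈ 348.30
l = 1252978 + sqrt(121310) (l = sqrt(121310) + 1252978 = 1252978 + sqrt(121310) ≈ 1.2533e+6)
(6265/4568)*395 - l = (6265/4568)*395 - (1252978 + sqrt(121310)) = (6265*(1/4568))*395 + (-1252978 - sqrt(121310)) = (6265/4568)*395 + (-1252978 - sqrt(121310)) = 2474675/4568 + (-1252978 - sqrt(121310)) = -5721128829/4568 - sqrt(121310)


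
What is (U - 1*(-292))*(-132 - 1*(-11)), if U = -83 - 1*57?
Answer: -18392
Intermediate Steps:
U = -140 (U = -83 - 57 = -140)
(U - 1*(-292))*(-132 - 1*(-11)) = (-140 - 1*(-292))*(-132 - 1*(-11)) = (-140 + 292)*(-132 + 11) = 152*(-121) = -18392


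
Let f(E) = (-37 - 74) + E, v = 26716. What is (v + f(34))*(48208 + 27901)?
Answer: 2027467651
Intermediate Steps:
f(E) = -111 + E
(v + f(34))*(48208 + 27901) = (26716 + (-111 + 34))*(48208 + 27901) = (26716 - 77)*76109 = 26639*76109 = 2027467651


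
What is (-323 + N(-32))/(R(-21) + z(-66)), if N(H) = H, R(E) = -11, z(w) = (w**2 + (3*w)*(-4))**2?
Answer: -355/26501893 ≈ -1.3395e-5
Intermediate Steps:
z(w) = (w**2 - 12*w)**2
(-323 + N(-32))/(R(-21) + z(-66)) = (-323 - 32)/(-11 + (-66)**2*(-12 - 66)**2) = -355/(-11 + 4356*(-78)**2) = -355/(-11 + 4356*6084) = -355/(-11 + 26501904) = -355/26501893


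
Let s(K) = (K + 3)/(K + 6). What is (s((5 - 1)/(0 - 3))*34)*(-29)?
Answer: -2465/7 ≈ -352.14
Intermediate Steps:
s(K) = (3 + K)/(6 + K)
(s((5 - 1)/(0 - 3))*34)*(-29) = (((3 + (5 - 1)/(0 - 3))/(6 + (5 - 1)/(0 - 3)))*34)*(-29) = (((3 + 4/(-3))/(6 + 4/(-3)))*34)*(-29) = (((3 + 4*(-⅓))/(6 + 4*(-⅓)))*34)*(-29) = (((3 - 4/3)/(6 - 4/3))*34)*(-29) = (((5/3)/(14/3))*34)*(-29) = (((3/14)*(5/3))*34)*(-29) = ((5/14)*34)*(-29) = (85/7)*(-29) = -2465/7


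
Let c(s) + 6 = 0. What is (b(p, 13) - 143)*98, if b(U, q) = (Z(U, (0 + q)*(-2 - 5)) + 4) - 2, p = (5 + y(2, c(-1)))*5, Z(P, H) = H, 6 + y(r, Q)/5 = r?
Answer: -22736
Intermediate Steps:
c(s) = -6 (c(s) = -6 + 0 = -6)
y(r, Q) = -30 + 5*r
p = -75 (p = (5 + (-30 + 5*2))*5 = (5 + (-30 + 10))*5 = (5 - 20)*5 = -15*5 = -75)
b(U, q) = 2 - 7*q (b(U, q) = ((0 + q)*(-2 - 5) + 4) - 2 = (q*(-7) + 4) - 2 = (-7*q + 4) - 2 = (4 - 7*q) - 2 = 2 - 7*q)
(b(p, 13) - 143)*98 = ((2 - 7*13) - 143)*98 = ((2 - 91) - 143)*98 = (-89 - 143)*98 = -232*98 = -22736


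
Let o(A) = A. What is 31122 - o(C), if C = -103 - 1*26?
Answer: 31251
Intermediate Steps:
C = -129 (C = -103 - 26 = -129)
31122 - o(C) = 31122 - 1*(-129) = 31122 + 129 = 31251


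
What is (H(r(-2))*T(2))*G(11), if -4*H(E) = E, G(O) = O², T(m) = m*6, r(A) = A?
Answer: 726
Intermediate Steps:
T(m) = 6*m
H(E) = -E/4
(H(r(-2))*T(2))*G(11) = ((-¼*(-2))*(6*2))*11² = ((½)*12)*121 = 6*121 = 726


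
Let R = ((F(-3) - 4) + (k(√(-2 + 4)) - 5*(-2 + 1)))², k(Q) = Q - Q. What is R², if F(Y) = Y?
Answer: 16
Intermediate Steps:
k(Q) = 0
R = 4 (R = ((-3 - 4) + (0 - 5*(-2 + 1)))² = (-7 + (0 - 5*(-1)))² = (-7 + (0 - 1*(-5)))² = (-7 + (0 + 5))² = (-7 + 5)² = (-2)² = 4)
R² = 4² = 16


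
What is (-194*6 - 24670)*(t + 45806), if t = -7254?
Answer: -995952368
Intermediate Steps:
(-194*6 - 24670)*(t + 45806) = (-194*6 - 24670)*(-7254 + 45806) = (-1164 - 24670)*38552 = -25834*38552 = -995952368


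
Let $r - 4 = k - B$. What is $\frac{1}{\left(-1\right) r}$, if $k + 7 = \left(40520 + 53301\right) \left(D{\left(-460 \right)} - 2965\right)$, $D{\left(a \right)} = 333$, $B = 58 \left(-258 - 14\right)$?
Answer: $\frac{1}{246921099} \approx 4.0499 \cdot 10^{-9}$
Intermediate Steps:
$B = -15776$ ($B = 58 \left(-258 - 14\right) = 58 \left(-272\right) = -15776$)
$k = -246936879$ ($k = -7 + \left(40520 + 53301\right) \left(333 - 2965\right) = -7 + 93821 \left(-2632\right) = -7 - 246936872 = -246936879$)
$r = -246921099$ ($r = 4 - 246921103 = -246921099$)
$\frac{1}{\left(-1\right) r} = \frac{1}{\left(-1\right) \left(-246921099\right)} = \frac{1}{246921099}$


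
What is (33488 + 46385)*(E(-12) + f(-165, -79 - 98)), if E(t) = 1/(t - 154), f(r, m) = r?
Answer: -2187801343/166 ≈ -1.3180e+7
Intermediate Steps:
E(t) = 1/(-154 + t)
(33488 + 46385)*(E(-12) + f(-165, -79 - 98)) = (33488 + 46385)*(1/(-154 - 12) - 165) = 79873*(1/(-166) - 165) = 79873*(-1/166 - 165) = 79873*(-27391/166) = -2187801343/166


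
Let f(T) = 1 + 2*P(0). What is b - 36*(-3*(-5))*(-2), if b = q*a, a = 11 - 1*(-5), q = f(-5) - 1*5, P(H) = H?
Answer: 1016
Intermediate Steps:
f(T) = 1 (f(T) = 1 + 2*0 = 1 + 0 = 1)
q = -4 (q = 1 - 1*5 = 1 - 5 = -4)
a = 16 (a = 11 + 5 = 16)
b = -64 (b = -4*16 = -64)
b - 36*(-3*(-5))*(-2) = -64 - 36*(-3*(-5))*(-2) = -64 - 540*(-2) = -64 - 36*(-30) = -64 + 1080 = 1016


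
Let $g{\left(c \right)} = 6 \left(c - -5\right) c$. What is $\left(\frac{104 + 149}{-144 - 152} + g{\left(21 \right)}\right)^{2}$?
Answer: $\frac{939819730249}{87616} \approx 1.0727 \cdot 10^{7}$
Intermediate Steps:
$g{\left(c \right)} = c \left(30 + 6 c\right)$ ($g{\left(c \right)} = 6 \left(c + 5\right) c = 6 \left(5 + c\right) c = \left(30 + 6 c\right) c = c \left(30 + 6 c\right)$)
$\left(\frac{104 + 149}{-144 - 152} + g{\left(21 \right)}\right)^{2} = \left(\frac{104 + 149}{-144 - 152} + 6 \cdot 21 \left(5 + 21\right)\right)^{2} = \left(\frac{253}{-296} + 6 \cdot 21 \cdot 26\right)^{2} = \left(253 \left(- \frac{1}{296}\right) + 3276\right)^{2} = \left(- \frac{253}{296} + 3276\right)^{2} = \left(\frac{969443}{296}\right)^{2} = \frac{939819730249}{87616}$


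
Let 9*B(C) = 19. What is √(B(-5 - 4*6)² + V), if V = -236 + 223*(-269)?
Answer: I*√4877702/9 ≈ 245.39*I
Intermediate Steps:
B(C) = 19/9 (B(C) = (⅑)*19 = 19/9)
V = -60223 (V = -236 - 59987 = -60223)
√(B(-5 - 4*6)² + V) = √((19/9)² - 60223) = √(361/81 - 60223) = √(-4877702/81) = I*√4877702/9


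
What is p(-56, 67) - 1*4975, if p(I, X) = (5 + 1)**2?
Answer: -4939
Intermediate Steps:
p(I, X) = 36 (p(I, X) = 6**2 = 36)
p(-56, 67) - 1*4975 = 36 - 1*4975 = 36 - 4975 = -4939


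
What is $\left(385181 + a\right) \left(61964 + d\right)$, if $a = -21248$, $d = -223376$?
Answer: $-58743153396$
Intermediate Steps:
$\left(385181 + a\right) \left(61964 + d\right) = \left(385181 - 21248\right) \left(61964 - 223376\right) = 363933 \left(-161412\right) = -58743153396$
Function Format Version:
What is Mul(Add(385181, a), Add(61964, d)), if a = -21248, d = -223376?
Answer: -58743153396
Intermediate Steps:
Mul(Add(385181, a), Add(61964, d)) = Mul(Add(385181, -21248), Add(61964, -223376)) = Mul(363933, -161412) = -58743153396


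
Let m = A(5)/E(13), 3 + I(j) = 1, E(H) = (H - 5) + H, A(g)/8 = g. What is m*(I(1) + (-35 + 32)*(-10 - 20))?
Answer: 3520/21 ≈ 167.62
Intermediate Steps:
A(g) = 8*g
E(H) = -5 + 2*H (E(H) = (-5 + H) + H = -5 + 2*H)
I(j) = -2 (I(j) = -3 + 1 = -2)
m = 40/21 (m = (8*5)/(-5 + 2*13) = 40/(-5 + 26) = 40/21 ≈ 1.9048)
m*(I(1) + (-35 + 32)*(-10 - 20)) = 40*(-2 + (-35 + 32)*(-10 - 20))/21 = 40*(-2 - 3*(-30))/21 = 40*(-2 + 90)/21 = (40/21)*88 = 3520/21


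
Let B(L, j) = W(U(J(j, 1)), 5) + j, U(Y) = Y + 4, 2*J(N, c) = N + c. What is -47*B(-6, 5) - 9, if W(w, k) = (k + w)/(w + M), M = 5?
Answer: -291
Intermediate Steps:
J(N, c) = N/2 + c/2 (J(N, c) = (N + c)/2 = N/2 + c/2)
U(Y) = 4 + Y
W(w, k) = (k + w)/(5 + w) (W(w, k) = (k + w)/(w + 5) = (k + w)/(5 + w))
B(L, j) = 1 + j (B(L, j) = (5 + (4 + (j/2 + (½)*1)))/(5 + (4 + (j/2 + (½)*1))) + j = (5 + (4 + (j/2 + ½)))/(5 + (4 + (j/2 + ½))) + j = (5 + (4 + (½ + j/2)))/(5 + (4 + (½ + j/2))) + j = (5 + (9/2 + j/2))/(5 + (9/2 + j/2)) + j = (19/2 + j/2)/(19/2 + j/2) + j = 1 + j)
-47*B(-6, 5) - 9 = -47*(1 + 5) - 9 = -47*6 - 9 = -282 - 9 = -291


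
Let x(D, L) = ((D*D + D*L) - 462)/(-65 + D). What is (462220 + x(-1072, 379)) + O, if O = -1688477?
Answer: -464998881/379 ≈ -1.2269e+6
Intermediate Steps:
x(D, L) = (-462 + D² + D*L)/(-65 + D) (x(D, L) = ((D² + D*L) - 462)/(-65 + D) = (-462 + D² + D*L)/(-65 + D))
(462220 + x(-1072, 379)) + O = (462220 + (-462 + (-1072)² - 1072*379)/(-65 - 1072)) - 1688477 = (462220 + (-462 + 1149184 - 406288)/(-1137)) - 1688477 = (462220 - 1/1137*742434) - 1688477 = (462220 - 247478/379) - 1688477 = 174933902/379 - 1688477 = -464998881/379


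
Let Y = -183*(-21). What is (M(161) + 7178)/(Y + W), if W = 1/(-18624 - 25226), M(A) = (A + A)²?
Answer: 4861298700/168515549 ≈ 28.848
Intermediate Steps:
M(A) = 4*A² (M(A) = (2*A)² = 4*A²)
Y = 3843
W = -1/43850 (W = 1/(-43850) = -1/43850 ≈ -2.2805e-5)
(M(161) + 7178)/(Y + W) = (4*161² + 7178)/(3843 - 1/43850) = (4*25921 + 7178)/(168515549/43850) = (103684 + 7178)*(43850/168515549) = 110862*(43850/168515549) = 4861298700/168515549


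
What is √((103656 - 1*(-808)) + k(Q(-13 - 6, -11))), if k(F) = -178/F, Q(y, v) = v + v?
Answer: √12641123/11 ≈ 323.22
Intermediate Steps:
Q(y, v) = 2*v
√((103656 - 1*(-808)) + k(Q(-13 - 6, -11))) = √((103656 - 1*(-808)) - 178/(2*(-11))) = √((103656 + 808) - 178/(-22)) = √(104464 - 178*(-1/22)) = √(104464 + 89/11) = √(1149193/11) = √12641123/11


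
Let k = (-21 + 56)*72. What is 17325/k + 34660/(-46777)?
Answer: 2295455/374216 ≈ 6.1340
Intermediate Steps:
k = 2520 (k = 35*72 = 2520)
17325/k + 34660/(-46777) = 17325/2520 + 34660/(-46777) = 17325*(1/2520) + 34660*(-1/46777) = 55/8 - 34660/46777 = 2295455/374216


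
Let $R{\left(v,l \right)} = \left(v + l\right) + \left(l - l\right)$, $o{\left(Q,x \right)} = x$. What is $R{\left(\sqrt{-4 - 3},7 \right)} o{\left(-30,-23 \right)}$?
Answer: $-161 - 23 i \sqrt{7} \approx -161.0 - 60.852 i$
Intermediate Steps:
$R{\left(v,l \right)} = l + v$ ($R{\left(v,l \right)} = \left(l + v\right) + 0 = l + v$)
$R{\left(\sqrt{-4 - 3},7 \right)} o{\left(-30,-23 \right)} = \left(7 + \sqrt{-4 - 3}\right) \left(-23\right) = \left(7 + \sqrt{-7}\right) \left(-23\right) = \left(7 + i \sqrt{7}\right) \left(-23\right) = -161 - 23 i \sqrt{7}$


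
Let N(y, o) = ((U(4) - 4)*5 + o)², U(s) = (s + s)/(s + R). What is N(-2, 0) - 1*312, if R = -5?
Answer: 3288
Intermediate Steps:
U(s) = 2*s/(-5 + s) (U(s) = (s + s)/(s - 5) = (2*s)/(-5 + s) = 2*s/(-5 + s))
N(y, o) = (-60 + o)² (N(y, o) = ((2*4/(-5 + 4) - 4)*5 + o)² = ((2*4/(-1) - 4)*5 + o)² = ((2*4*(-1) - 4)*5 + o)² = ((-8 - 4)*5 + o)² = (-12*5 + o)² = (-60 + o)²)
N(-2, 0) - 1*312 = (-60 + 0)² - 1*312 = (-60)² - 312 = 3600 - 312 = 3288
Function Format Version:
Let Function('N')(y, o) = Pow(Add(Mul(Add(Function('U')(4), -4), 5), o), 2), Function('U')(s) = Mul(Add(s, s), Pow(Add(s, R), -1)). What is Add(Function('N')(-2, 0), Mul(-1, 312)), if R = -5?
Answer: 3288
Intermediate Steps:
Function('U')(s) = Mul(2, s, Pow(Add(-5, s), -1)) (Function('U')(s) = Mul(Add(s, s), Pow(Add(s, -5), -1)) = Mul(Mul(2, s), Pow(Add(-5, s), -1)) = Mul(2, s, Pow(Add(-5, s), -1)))
Function('N')(y, o) = Pow(Add(-60, o), 2) (Function('N')(y, o) = Pow(Add(Mul(Add(Mul(2, 4, Pow(Add(-5, 4), -1)), -4), 5), o), 2) = Pow(Add(Mul(Add(Mul(2, 4, Pow(-1, -1)), -4), 5), o), 2) = Pow(Add(Mul(Add(Mul(2, 4, -1), -4), 5), o), 2) = Pow(Add(Mul(Add(-8, -4), 5), o), 2) = Pow(Add(Mul(-12, 5), o), 2) = Pow(Add(-60, o), 2))
Add(Function('N')(-2, 0), Mul(-1, 312)) = Add(Pow(Add(-60, 0), 2), Mul(-1, 312)) = Add(Pow(-60, 2), -312) = Add(3600, -312) = 3288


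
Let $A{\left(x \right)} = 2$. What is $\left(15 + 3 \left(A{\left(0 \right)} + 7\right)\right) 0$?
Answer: $0$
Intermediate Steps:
$\left(15 + 3 \left(A{\left(0 \right)} + 7\right)\right) 0 = \left(15 + 3 \left(2 + 7\right)\right) 0 = \left(15 + 3 \cdot 9\right) 0 = \left(15 + 27\right) 0 = 42 \cdot 0 = 0$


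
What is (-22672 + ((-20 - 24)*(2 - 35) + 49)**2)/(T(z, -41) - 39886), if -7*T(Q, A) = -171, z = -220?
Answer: -15612303/279031 ≈ -55.952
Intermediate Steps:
T(Q, A) = 171/7 (T(Q, A) = -1/7*(-171) = 171/7)
(-22672 + ((-20 - 24)*(2 - 35) + 49)**2)/(T(z, -41) - 39886) = (-22672 + ((-20 - 24)*(2 - 35) + 49)**2)/(171/7 - 39886) = (-22672 + (-44*(-33) + 49)**2)/(-279031/7) = (-22672 + (1452 + 49)**2)*(-7/279031) = (-22672 + 1501**2)*(-7/279031) = (-22672 + 2253001)*(-7/279031) = 2230329*(-7/279031) = -15612303/279031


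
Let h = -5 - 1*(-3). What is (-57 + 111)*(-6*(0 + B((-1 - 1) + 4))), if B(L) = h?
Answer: 648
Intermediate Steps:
h = -2 (h = -5 + 3 = -2)
B(L) = -2
(-57 + 111)*(-6*(0 + B((-1 - 1) + 4))) = (-57 + 111)*(-6*(0 - 2)) = 54*(-6*(-2)) = 54*12 = 648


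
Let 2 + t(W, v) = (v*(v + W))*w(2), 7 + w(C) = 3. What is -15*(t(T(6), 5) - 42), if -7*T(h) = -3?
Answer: 16020/7 ≈ 2288.6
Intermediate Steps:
w(C) = -4 (w(C) = -7 + 3 = -4)
T(h) = 3/7 (T(h) = -⅐*(-3) = 3/7)
t(W, v) = -2 - 4*v*(W + v) (t(W, v) = -2 + (v*(v + W))*(-4) = -2 + (v*(W + v))*(-4) = -2 - 4*v*(W + v))
-15*(t(T(6), 5) - 42) = -15*((-2 - 4*5² - 4*3/7*5) - 42) = -15*((-2 - 4*25 - 60/7) - 42) = -15*((-2 - 100 - 60/7) - 42) = -15*(-774/7 - 42) = -15*(-1068/7) = 16020/7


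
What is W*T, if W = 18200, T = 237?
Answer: 4313400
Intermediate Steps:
W*T = 18200*237 = 4313400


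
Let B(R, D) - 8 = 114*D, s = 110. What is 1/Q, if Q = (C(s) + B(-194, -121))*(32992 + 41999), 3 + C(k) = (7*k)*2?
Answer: -1/918564759 ≈ -1.0887e-9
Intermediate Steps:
B(R, D) = 8 + 114*D
C(k) = -3 + 14*k (C(k) = -3 + (7*k)*2 = -3 + 14*k)
Q = -918564759 (Q = ((-3 + 14*110) + (8 + 114*(-121)))*(32992 + 41999) = ((-3 + 1540) + (8 - 13794))*74991 = (1537 - 13786)*74991 = -12249*74991 = -918564759)
1/Q = 1/(-918564759) = -1/918564759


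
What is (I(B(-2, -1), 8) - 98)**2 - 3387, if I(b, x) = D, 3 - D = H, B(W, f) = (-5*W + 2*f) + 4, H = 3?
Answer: 6217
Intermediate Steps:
B(W, f) = 4 - 5*W + 2*f
D = 0 (D = 3 - 1*3 = 3 - 3 = 0)
I(b, x) = 0
(I(B(-2, -1), 8) - 98)**2 - 3387 = (0 - 98)**2 - 3387 = (-98)**2 - 3387 = 9604 - 3387 = 6217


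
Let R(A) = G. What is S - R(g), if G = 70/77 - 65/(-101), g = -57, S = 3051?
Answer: 3387936/1111 ≈ 3049.4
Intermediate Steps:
G = 1725/1111 (G = 70*(1/77) - 65*(-1/101) = 10/11 + 65/101 = 1725/1111 ≈ 1.5527)
R(A) = 1725/1111
S - R(g) = 3051 - 1*1725/1111 = 3051 - 1725/1111 = 3387936/1111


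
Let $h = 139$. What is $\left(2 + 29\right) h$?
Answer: $4309$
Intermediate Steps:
$\left(2 + 29\right) h = \left(2 + 29\right) 139 = 31 \cdot 139 = 4309$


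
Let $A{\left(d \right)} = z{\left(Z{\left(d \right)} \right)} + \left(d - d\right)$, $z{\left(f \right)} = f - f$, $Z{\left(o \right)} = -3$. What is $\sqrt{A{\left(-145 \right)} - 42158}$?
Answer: $i \sqrt{42158} \approx 205.32 i$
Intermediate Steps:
$z{\left(f \right)} = 0$
$A{\left(d \right)} = 0$ ($A{\left(d \right)} = 0 + \left(d - d\right) = 0 + 0 = 0$)
$\sqrt{A{\left(-145 \right)} - 42158} = \sqrt{0 - 42158} = \sqrt{-42158} = i \sqrt{42158}$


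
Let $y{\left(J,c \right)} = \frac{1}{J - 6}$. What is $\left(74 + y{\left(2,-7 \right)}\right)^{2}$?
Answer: $\frac{87025}{16} \approx 5439.1$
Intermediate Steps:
$y{\left(J,c \right)} = \frac{1}{-6 + J}$
$\left(74 + y{\left(2,-7 \right)}\right)^{2} = \left(74 + \frac{1}{-6 + 2}\right)^{2} = \left(74 + \frac{1}{-4}\right)^{2} = \left(74 - \frac{1}{4}\right)^{2} = \left(\frac{295}{4}\right)^{2} = \frac{87025}{16}$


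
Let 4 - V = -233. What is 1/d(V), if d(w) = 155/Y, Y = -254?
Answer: -254/155 ≈ -1.6387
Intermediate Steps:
V = 237 (V = 4 - 1*(-233) = 4 + 233 = 237)
d(w) = -155/254 (d(w) = 155/(-254) = 155*(-1/254) = -155/254)
1/d(V) = 1/(-155/254) = -254/155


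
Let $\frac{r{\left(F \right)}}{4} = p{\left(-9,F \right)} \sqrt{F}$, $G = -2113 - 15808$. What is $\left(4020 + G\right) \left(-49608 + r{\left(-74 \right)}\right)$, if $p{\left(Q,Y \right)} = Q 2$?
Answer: $689600808 + 1000872 i \sqrt{74} \approx 6.896 \cdot 10^{8} + 8.6098 \cdot 10^{6} i$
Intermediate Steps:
$G = -17921$ ($G = -2113 - 15808 = -17921$)
$p{\left(Q,Y \right)} = 2 Q$
$r{\left(F \right)} = - 72 \sqrt{F}$ ($r{\left(F \right)} = 4 \cdot 2 \left(-9\right) \sqrt{F} = 4 \left(- 18 \sqrt{F}\right) = - 72 \sqrt{F}$)
$\left(4020 + G\right) \left(-49608 + r{\left(-74 \right)}\right) = \left(4020 - 17921\right) \left(-49608 - 72 \sqrt{-74}\right) = - 13901 \left(-49608 - 72 i \sqrt{74}\right) = 689600808 + 1000872 i \sqrt{74}$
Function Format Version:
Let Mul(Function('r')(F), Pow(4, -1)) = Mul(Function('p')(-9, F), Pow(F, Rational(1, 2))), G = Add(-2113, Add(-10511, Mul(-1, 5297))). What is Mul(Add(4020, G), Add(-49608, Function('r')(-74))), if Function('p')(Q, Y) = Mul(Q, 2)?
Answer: Add(689600808, Mul(1000872, I, Pow(74, Rational(1, 2)))) ≈ Add(6.8960e+8, Mul(8.6098e+6, I))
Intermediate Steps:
G = -17921 (G = Add(-2113, Add(-10511, -5297)) = Add(-2113, -15808) = -17921)
Function('p')(Q, Y) = Mul(2, Q)
Function('r')(F) = Mul(-72, Pow(F, Rational(1, 2))) (Function('r')(F) = Mul(4, Mul(Mul(2, -9), Pow(F, Rational(1, 2)))) = Mul(4, Mul(-18, Pow(F, Rational(1, 2)))) = Mul(-72, Pow(F, Rational(1, 2))))
Mul(Add(4020, G), Add(-49608, Function('r')(-74))) = Mul(Add(4020, -17921), Add(-49608, Mul(-72, Pow(-74, Rational(1, 2))))) = Mul(-13901, Add(-49608, Mul(-72, Mul(I, Pow(74, Rational(1, 2)))))) = Mul(-13901, Add(-49608, Mul(-72, I, Pow(74, Rational(1, 2))))) = Add(689600808, Mul(1000872, I, Pow(74, Rational(1, 2))))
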